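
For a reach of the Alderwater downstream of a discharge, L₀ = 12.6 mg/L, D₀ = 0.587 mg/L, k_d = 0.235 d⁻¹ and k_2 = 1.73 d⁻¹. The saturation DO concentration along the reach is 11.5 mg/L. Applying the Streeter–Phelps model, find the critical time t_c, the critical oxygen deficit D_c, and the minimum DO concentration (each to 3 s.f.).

t_c ≈ 1.10 d; D_c ≈ 1.32 mg/L; min DO ≈ 10.2 mg/L

At the critical point dD/dt = 0, so k_d L₀ e^(−k_d t) = k_2 D. Substituting D(t) from the Streeter–Phelps equation and solving for t gives
t_c = ln[(k_2/k_d)(1 − D₀(k_2−k_d)/(k_d L₀))] / (k_2−k_d).
Here k_2−k_d = 1.495 d⁻¹ and 1 − D₀(k_2−k_d)/(k_d L₀) = 1 − 0.587×1.495/(0.235×12.6) = 0.7036, so
t_c = ln(7.362 × 0.7036) / 1.495 = 1.645 / 1.495 = 1.100 d.
L(t_c) = L₀ e^(−k_d t_c) = 12.6 × 0.7722 = 9.729 mg/L, and at the critical point k_2 D_c = k_d L, so D_c = (0.235/1.73) × 9.729 = 1.322 mg/L.
Minimum DO = C_s − D_c = 11.5 − 1.322 = 10.18 mg/L.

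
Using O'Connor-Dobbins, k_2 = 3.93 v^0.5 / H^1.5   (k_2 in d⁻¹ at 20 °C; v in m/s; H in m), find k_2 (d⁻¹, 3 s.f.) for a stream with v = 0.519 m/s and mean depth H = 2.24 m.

k_2 = 3.93 × 0.519^0.5 / 2.24^1.5 = 3.93 × 0.7204 / 3.353 = 0.8445 d⁻¹.

k_2 ≈ 0.845 d⁻¹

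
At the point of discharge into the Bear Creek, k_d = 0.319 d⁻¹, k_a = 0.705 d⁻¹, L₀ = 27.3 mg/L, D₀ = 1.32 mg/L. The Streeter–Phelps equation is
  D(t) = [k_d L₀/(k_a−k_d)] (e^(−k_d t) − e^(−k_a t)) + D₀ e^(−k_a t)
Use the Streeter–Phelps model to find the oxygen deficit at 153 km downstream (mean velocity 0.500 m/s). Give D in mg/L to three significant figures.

Travel time t = x/v = 153 km / (0.500 m/s) = 153000 m / 0.500 m/s = 306000 s = 3.542 d.
k_d L₀/(k_a−k_d) = 0.319×27.3/(0.705−0.319) = 8.709/0.3860 = 22.56 mg/L.
e^(−k_d t) = e^(−0.319×3.542) = 0.3231; e^(−k_a t) = e^(−0.705×3.542) = 0.08234.
D = 22.56 × (0.3231 − 0.08234) + 1.32 × 0.08234 = 5.432 + 0.1087 = 5.541 mg/L.

D ≈ 5.54 mg/L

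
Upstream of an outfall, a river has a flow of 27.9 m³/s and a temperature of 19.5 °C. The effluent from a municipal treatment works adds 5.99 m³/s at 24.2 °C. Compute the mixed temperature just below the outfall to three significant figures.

20.3 °C

Flow-weighted mixing: C = (Q_r C_r + Q_w C_w)/(Q_r + Q_w)
= (27.9×19.5 + 5.99×24.2)/(27.9 + 5.99) = 689.0/33.89 = 20.33 °C.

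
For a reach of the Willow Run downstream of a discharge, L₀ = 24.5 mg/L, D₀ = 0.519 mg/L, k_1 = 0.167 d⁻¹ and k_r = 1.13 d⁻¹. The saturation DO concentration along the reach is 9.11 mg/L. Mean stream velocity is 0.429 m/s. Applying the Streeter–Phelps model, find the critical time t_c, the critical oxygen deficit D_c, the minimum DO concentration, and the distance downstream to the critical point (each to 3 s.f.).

With k_r/k_1 = 6.766 and 1 − D₀(k_r−k_1)/(k_1 L₀) = 0.8778,
t_c = ln(6.766 × 0.8778) / (1.13 − 0.167) = ln(5.940) / 0.9630 = 1.782/0.9630 = 1.850 d.
L(t_c) = L₀ e^(−k_1 t_c) = 24.5 × 0.7342 = 17.99 mg/L, and at the critical point k_r D_c = k_1 L, so D_c = (0.167/1.13) × 17.99 = 2.658 mg/L.
Minimum DO = C_s − D_c = 9.11 − 2.658 = 6.452 mg/L.
x_c = v t_c = 0.429 m/s × 1.850 d × 86400 s/d = 68580 m ≈ 68.6 km.

t_c ≈ 1.85 d; D_c ≈ 2.66 mg/L; min DO ≈ 6.45 mg/L; x_c ≈ 68.6 km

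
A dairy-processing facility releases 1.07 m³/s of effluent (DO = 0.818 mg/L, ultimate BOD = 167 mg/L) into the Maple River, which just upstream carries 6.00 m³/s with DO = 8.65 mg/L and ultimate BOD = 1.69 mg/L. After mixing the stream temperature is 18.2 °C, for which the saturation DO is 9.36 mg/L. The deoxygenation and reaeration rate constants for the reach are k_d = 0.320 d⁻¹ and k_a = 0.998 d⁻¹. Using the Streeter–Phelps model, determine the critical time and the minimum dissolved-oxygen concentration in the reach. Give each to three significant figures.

Mixed DO = (6.00×8.65 + 1.07×0.818)/(6.00+1.07) = 52.78/7.070 = 7.465 mg/L.
Mixed L₀ = (6.00×1.69 + 1.07×167)/(7.070) = 188.8/7.070 = 26.71 mg/L.
Initial deficit D₀ = C_s − DO₀ = 9.36 − 7.465 = 1.895 mg/L.
t_c = (1/0.6780) ln[(0.998/0.320)(1 − 1.895×0.6780/(0.320×26.71))] = 1.475 × ln(2.650) = 1.437 d.
D_c = (0.320/0.998) × 26.71 × e^(−0.320×1.437) = 0.3206 × 26.71 × 0.6313 = 5.407 mg/L.
Minimum DO = 9.36 − 5.407 = 3.953 mg/L.

t_c ≈ 1.44 d; minimum DO ≈ 3.95 mg/L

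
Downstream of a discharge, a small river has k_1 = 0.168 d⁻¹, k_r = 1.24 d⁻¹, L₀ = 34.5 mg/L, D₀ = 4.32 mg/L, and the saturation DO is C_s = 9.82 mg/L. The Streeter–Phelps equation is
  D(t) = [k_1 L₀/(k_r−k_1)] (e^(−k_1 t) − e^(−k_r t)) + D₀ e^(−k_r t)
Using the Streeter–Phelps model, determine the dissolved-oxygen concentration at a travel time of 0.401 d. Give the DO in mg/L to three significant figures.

k_1 L₀/(k_r−k_1) = 0.168×34.5/(1.24−0.168) = 5.796/1.072 = 5.407 mg/L.
e^(−k_1 t) = e^(−0.168×0.4010) = 0.9349; e^(−k_r t) = e^(−1.24×0.4010) = 0.6082.
D = 5.407 × (0.9349 − 0.6082) + 4.32 × 0.6082 = 1.766 + 2.627 = 4.394 mg/L.
DO = C_s − D = 9.82 − 4.394 = 5.426 mg/L.

DO ≈ 5.43 mg/L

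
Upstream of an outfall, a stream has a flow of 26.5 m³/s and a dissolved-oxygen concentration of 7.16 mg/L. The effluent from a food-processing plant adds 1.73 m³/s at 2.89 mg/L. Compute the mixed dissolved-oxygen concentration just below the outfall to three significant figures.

6.90 mg/L

Flow-weighted mixing: C = (Q_r C_r + Q_w C_w)/(Q_r + Q_w)
= (26.5×7.16 + 1.73×2.89)/(26.5 + 1.73) = 194.7/28.23 = 6.898 mg/L.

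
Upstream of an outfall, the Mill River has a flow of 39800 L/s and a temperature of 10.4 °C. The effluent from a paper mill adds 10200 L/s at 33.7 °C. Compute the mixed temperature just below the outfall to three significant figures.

15.2 °C

Flow-weighted mixing: C = (Q_r C_r + Q_w C_w)/(Q_r + Q_w)
= (39800×10.4 + 10200×33.7)/(39800 + 10200) = 757700/50000 = 15.15 °C.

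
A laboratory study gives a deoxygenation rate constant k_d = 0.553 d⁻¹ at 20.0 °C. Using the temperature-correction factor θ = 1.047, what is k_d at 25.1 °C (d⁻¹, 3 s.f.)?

k_d ≈ 0.699 d⁻¹

k_d(T₂) = k_d(T₁) · θ^(T₂−T₁) = 0.553 × 1.047^(25.1−20.0)
= 0.553 × 1.047^5.10 = 0.553 × 1.264 = 0.6990 d⁻¹.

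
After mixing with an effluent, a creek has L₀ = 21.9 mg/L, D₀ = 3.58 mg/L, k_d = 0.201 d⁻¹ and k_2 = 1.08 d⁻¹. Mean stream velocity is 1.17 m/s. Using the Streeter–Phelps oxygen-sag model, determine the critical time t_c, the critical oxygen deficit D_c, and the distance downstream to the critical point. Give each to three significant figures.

t_c ≈ 0.485 d; D_c ≈ 3.70 mg/L; x_c ≈ 49.1 km

At the critical point dD/dt = 0, so k_d L₀ e^(−k_d t) = k_2 D. Substituting D(t) from the Streeter–Phelps equation and solving for t gives
t_c = ln[(k_2/k_d)(1 − D₀(k_2−k_d)/(k_d L₀))] / (k_2−k_d).
Here k_2−k_d = 0.8790 d⁻¹ and 1 − D₀(k_2−k_d)/(k_d L₀) = 1 − 3.58×0.8790/(0.201×21.9) = 0.2851, so
t_c = ln(5.373 × 0.2851) / 0.8790 = 0.4266 / 0.8790 = 0.4853 d.
D_c = (k_d/k_2) L₀ e^(−k_d t_c) = (0.201/1.08) × 21.9 × e^(−0.201×0.4853) = 0.1861 × 21.9 × 0.9071 = 3.697 mg/L.
x_c = v t_c = 1.17 m/s × 0.4853 d × 86400 s/d = 49060 m ≈ 49.1 km.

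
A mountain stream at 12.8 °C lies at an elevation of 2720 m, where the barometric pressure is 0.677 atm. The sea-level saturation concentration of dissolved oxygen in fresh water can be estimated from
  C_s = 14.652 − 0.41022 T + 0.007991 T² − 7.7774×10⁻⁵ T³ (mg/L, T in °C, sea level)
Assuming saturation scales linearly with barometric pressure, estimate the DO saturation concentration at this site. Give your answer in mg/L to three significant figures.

C_s ≈ 7.14 mg/L

At sea level: C_s = 14.652 − 0.41022×12.8 + 0.007991×12.8² − 7.7774×10⁻⁵×12.8³ = 10.55 mg/L.
Pressure correction: C_s' = 10.55 × 0.677 = 7.141 mg/L.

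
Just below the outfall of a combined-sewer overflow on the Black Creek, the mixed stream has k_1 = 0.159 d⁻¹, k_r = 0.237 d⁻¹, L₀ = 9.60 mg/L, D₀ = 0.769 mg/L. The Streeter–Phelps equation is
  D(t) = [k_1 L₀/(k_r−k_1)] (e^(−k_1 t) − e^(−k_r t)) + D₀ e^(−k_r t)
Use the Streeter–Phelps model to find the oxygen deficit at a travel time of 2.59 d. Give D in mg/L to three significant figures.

D ≈ 2.79 mg/L

k_1 L₀/(k_r−k_1) = 0.159×9.60/(0.237−0.159) = 1.526/0.07800 = 19.57 mg/L.
e^(−k_1 t) = e^(−0.159×2.590) = 0.6625; e^(−k_r t) = e^(−0.237×2.590) = 0.5413.
D = 19.57 × (0.6625 − 0.5413) + 0.769 × 0.5413 = 2.371 + 0.4162 = 2.788 mg/L.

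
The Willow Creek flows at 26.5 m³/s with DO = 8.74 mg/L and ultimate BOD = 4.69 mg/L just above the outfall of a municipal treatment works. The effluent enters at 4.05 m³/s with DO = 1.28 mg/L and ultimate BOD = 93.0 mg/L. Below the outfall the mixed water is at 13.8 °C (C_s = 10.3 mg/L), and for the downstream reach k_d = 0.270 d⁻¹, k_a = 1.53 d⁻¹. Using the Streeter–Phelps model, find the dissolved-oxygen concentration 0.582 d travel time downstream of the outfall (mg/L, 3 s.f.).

Mixed DO = (26.5×8.74 + 4.05×1.28)/(26.5+4.05) = 236.8/30.55 = 7.751 mg/L.
Mixed L₀ = (26.5×4.69 + 4.05×93.0)/(30.55) = 500.9/30.55 = 16.40 mg/L.
Initial deficit D₀ = C_s − DO₀ = 10.3 − 7.751 = 2.549 mg/L.
D(0.582) = [0.270×16.40/(1.53−0.270)](e^(−0.270×0.582) − e^(−1.53×0.582)) + 2.549 e^(−1.53×0.582)
= 3.514 × (0.8546 − 0.4105) + 2.549 × 0.4105 = 2.607 mg/L.
DO = 10.3 − 2.607 = 7.693 mg/L.

DO ≈ 7.69 mg/L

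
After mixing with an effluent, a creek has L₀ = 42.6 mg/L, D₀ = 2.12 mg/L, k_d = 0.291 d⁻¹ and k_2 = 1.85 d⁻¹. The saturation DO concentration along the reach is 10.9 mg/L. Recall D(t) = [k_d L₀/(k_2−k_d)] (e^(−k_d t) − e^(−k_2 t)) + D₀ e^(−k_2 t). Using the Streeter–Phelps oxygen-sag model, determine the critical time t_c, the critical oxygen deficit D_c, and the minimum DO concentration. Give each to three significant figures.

t_c ≈ 0.988 d; D_c ≈ 5.03 mg/L; min DO ≈ 5.87 mg/L

t_c = [1/(k_2−k_d)] ln[(k_2/k_d)(1 − D₀(k_2−k_d)/(k_d L₀))]
= [1/(1.85−0.291)] ln[(1.85/0.291)(1 − 2.12×1.559/(0.291×42.6))]
= (1/1.559) ln[6.357 × 0.7334] = 0.6414 × ln(4.662) = 0.6414 × 1.540 = 0.9875 d.
D_c = (k_d/k_2) L₀ e^(−k_d t_c) = (0.291/1.85) × 42.6 × e^(−0.291×0.9875) = 0.1573 × 42.6 × 0.7502 = 5.027 mg/L.
Minimum DO = C_s − D_c = 10.9 − 5.027 = 5.873 mg/L.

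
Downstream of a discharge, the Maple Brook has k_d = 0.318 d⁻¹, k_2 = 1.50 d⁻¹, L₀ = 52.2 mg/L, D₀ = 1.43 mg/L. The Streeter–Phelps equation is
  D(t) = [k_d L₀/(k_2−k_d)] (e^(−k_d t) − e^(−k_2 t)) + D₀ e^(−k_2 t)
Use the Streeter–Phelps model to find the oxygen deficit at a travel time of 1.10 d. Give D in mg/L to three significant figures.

k_d L₀/(k_2−k_d) = 0.318×52.2/(1.50−0.318) = 16.60/1.182 = 14.04 mg/L.
e^(−k_d t) = e^(−0.318×1.100) = 0.7048; e^(−k_2 t) = e^(−1.50×1.100) = 0.1920.
D = 14.04 × (0.7048 − 0.1920) + 1.43 × 0.1920 = 7.201 + 0.2746 = 7.476 mg/L.

D ≈ 7.48 mg/L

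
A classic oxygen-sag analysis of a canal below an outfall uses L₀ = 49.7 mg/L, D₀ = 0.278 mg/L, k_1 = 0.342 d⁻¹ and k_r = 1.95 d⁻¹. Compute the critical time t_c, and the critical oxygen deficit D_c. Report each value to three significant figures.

t_c ≈ 1.07 d; D_c ≈ 6.05 mg/L

At the critical point dD/dt = 0, so k_1 L₀ e^(−k_1 t) = k_r D. Substituting D(t) from the Streeter–Phelps equation and solving for t gives
t_c = ln[(k_r/k_1)(1 − D₀(k_r−k_1)/(k_1 L₀))] / (k_r−k_1).
Here k_r−k_1 = 1.608 d⁻¹ and 1 − D₀(k_r−k_1)/(k_1 L₀) = 1 − 0.278×1.608/(0.342×49.7) = 0.9737, so
t_c = ln(5.702 × 0.9737) / 1.608 = 1.714 / 1.608 = 1.066 d.
L(t_c) = L₀ e^(−k_1 t_c) = 49.7 × 0.6945 = 34.52 mg/L, and at the critical point k_r D_c = k_1 L, so D_c = (0.342/1.95) × 34.52 = 6.054 mg/L.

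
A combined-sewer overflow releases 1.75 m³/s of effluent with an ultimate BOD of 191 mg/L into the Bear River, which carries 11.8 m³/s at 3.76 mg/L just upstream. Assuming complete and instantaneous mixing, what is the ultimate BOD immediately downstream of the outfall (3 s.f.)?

Flow-weighted mixing: C = (Q_r C_r + Q_w C_w)/(Q_r + Q_w)
= (11.8×3.76 + 1.75×191)/(11.8 + 1.75) = 378.6/13.55 = 27.94 mg/L.

27.9 mg/L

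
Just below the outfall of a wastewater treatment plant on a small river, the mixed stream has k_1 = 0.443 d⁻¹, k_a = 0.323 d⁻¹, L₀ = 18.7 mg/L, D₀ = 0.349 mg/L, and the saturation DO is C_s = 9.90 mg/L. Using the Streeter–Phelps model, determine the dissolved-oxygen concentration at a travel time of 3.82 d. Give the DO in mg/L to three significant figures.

k_1 L₀/(k_a−k_1) = 0.443×18.7/(0.323−0.443) = 8.284/-0.1200 = -69.03 mg/L.
e^(−k_1 t) = e^(−0.443×3.820) = 0.1841; e^(−k_a t) = e^(−0.323×3.820) = 0.2912.
D = -69.03 × (0.1841 − 0.2912) + 0.349 × 0.2912 = 7.391 + 0.1016 = 7.493 mg/L.
DO = C_s − D = 9.90 − 7.493 = 2.407 mg/L.

DO ≈ 2.41 mg/L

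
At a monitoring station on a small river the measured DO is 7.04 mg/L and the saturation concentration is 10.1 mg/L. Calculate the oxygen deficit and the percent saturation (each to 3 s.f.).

D ≈ 3.06 mg/L; 69.7 % saturation

D = C_s − C = 10.1 − 7.04 = 3.06 mg/L.
% saturation = 7.04/10.1 × 100 = 69.7 %.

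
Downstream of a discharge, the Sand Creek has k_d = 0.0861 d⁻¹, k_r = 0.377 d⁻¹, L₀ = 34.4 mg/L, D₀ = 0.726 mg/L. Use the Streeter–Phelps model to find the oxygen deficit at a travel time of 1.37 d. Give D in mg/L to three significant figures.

k_d L₀/(k_r−k_d) = 0.0861×34.4/(0.377−0.0861) = 2.962/0.2909 = 10.18 mg/L.
e^(−k_d t) = e^(−0.0861×1.370) = 0.8887; e^(−k_r t) = e^(−0.377×1.370) = 0.5966.
D = 10.18 × (0.8887 − 0.5966) + 0.726 × 0.5966 = 2.974 + 0.4331 = 3.407 mg/L.

D ≈ 3.41 mg/L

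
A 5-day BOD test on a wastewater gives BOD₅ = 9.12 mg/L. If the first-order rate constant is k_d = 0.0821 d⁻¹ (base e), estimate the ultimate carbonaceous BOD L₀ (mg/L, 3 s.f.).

L₀ ≈ 27.1 mg/L

BOD₅ = L₀(1 − e^(−5k_d)) ⇒ L₀ = BOD₅ / (1 − e^(−5×0.0821))
= 9.12 / (1 − 0.6633) = 9.12 / 0.3367 = 27.09 mg/L.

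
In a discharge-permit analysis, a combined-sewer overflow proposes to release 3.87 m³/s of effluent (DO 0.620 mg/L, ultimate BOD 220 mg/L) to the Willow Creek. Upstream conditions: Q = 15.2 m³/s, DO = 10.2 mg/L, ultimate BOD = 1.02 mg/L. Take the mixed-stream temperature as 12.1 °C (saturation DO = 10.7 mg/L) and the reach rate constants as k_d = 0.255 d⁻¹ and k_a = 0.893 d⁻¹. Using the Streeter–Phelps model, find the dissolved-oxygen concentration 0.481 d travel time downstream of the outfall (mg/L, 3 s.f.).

DO ≈ 4.86 mg/L

Mixed DO = (15.2×10.2 + 3.87×0.620)/(15.2+3.87) = 157.4/19.07 = 8.256 mg/L.
Mixed L₀ = (15.2×1.02 + 3.87×220)/(19.07) = 866.9/19.07 = 45.46 mg/L.
Initial deficit D₀ = C_s − DO₀ = 10.7 − 8.256 = 2.444 mg/L.
D(0.481) = [0.255×45.46/(0.893−0.255)](e^(−0.255×0.481) − e^(−0.893×0.481)) + 2.444 e^(−0.893×0.481)
= 18.17 × (0.8846 − 0.6508) + 2.444 × 0.6508 = 5.838 mg/L.
DO = 10.7 − 5.838 = 4.862 mg/L.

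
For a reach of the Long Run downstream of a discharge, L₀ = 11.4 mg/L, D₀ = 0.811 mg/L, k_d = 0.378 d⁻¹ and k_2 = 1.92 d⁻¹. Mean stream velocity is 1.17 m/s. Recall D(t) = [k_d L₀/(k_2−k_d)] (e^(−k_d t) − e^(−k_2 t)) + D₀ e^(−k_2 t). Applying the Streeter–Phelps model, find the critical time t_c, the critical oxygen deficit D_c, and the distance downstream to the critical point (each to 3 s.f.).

t_c ≈ 0.832 d; D_c ≈ 1.64 mg/L; x_c ≈ 84.1 km

t_c = [1/(k_2−k_d)] ln[(k_2/k_d)(1 − D₀(k_2−k_d)/(k_d L₀))]
= [1/(1.92−0.378)] ln[(1.92/0.378)(1 − 0.811×1.542/(0.378×11.4))]
= (1/1.542) ln[5.079 × 0.7098] = 0.6485 × ln(3.605) = 0.6485 × 1.282 = 0.8316 d.
D_c = (k_d/k_2) L₀ e^(−k_d t_c) = (0.378/1.92) × 11.4 × e^(−0.378×0.8316) = 0.1969 × 11.4 × 0.7303 = 1.639 mg/L.
x_c = v t_c = 1.17 m/s × 0.8316 d × 86400 s/d = 84070 m ≈ 84.1 km.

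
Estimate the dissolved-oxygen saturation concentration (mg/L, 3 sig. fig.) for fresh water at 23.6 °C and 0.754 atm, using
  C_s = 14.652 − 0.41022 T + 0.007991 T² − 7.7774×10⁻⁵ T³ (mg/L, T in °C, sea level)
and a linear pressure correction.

At sea level: C_s = 14.652 − 0.41022×23.6 + 0.007991×23.6² − 7.7774×10⁻⁵×23.6³ = 8.399 mg/L.
Pressure correction: C_s' = 8.399 × 0.754 = 6.333 mg/L.

C_s ≈ 6.33 mg/L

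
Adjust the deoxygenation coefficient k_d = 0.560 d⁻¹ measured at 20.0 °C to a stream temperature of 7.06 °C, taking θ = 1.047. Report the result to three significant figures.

k_d(T₂) = k_d(T₁) · θ^(T₂−T₁) = 0.560 × 1.047^(7.06−20.0)
= 0.560 × 1.047^-12.9 = 0.560 × 0.5519 = 0.3091 d⁻¹.

k_d ≈ 0.309 d⁻¹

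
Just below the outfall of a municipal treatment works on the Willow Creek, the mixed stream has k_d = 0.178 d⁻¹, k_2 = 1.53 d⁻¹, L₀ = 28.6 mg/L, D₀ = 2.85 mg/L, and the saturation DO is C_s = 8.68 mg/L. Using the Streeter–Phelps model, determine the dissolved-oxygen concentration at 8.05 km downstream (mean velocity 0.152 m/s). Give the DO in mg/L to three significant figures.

Travel time t = x/v = 8.05 km / (0.152 m/s) = 8050 m / 0.152 m/s = 52960 s = 0.6130 d.
k_d L₀/(k_2−k_d) = 0.178×28.6/(1.53−0.178) = 5.091/1.352 = 3.765 mg/L.
e^(−k_d t) = e^(−0.178×0.6130) = 0.8966; e^(−k_2 t) = e^(−1.53×0.6130) = 0.3915.
D = 3.765 × (0.8966 − 0.3915) + 2.85 × 0.3915 = 1.902 + 1.116 = 3.018 mg/L.
DO = C_s − D = 8.68 − 3.018 = 5.662 mg/L.

DO ≈ 5.66 mg/L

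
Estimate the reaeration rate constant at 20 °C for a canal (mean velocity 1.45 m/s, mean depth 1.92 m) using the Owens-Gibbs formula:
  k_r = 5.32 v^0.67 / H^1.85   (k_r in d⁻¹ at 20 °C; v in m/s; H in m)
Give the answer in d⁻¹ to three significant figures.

k_r ≈ 2.04 d⁻¹

k_r = 5.32 × 1.45^0.67 / 1.92^1.85 = 5.32 × 1.283 / 3.343 = 2.041 d⁻¹.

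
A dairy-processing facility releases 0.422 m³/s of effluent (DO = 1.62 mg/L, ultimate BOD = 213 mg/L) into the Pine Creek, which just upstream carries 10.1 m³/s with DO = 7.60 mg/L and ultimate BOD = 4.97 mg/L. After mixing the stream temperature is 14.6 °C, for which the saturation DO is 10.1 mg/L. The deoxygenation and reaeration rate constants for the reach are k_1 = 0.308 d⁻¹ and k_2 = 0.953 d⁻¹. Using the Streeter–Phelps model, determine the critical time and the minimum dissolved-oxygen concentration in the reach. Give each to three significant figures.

t_c ≈ 0.877 d; minimum DO ≈ 6.82 mg/L

Mixed DO = (10.1×7.60 + 0.422×1.62)/(10.1+0.422) = 77.44/10.52 = 7.360 mg/L.
Mixed L₀ = (10.1×4.97 + 0.422×213)/(10.52) = 140.1/10.52 = 13.31 mg/L.
Initial deficit D₀ = C_s − DO₀ = 10.1 − 7.360 = 2.740 mg/L.
t_c = (1/0.6450) ln[(0.953/0.308)(1 − 2.740×0.6450/(0.308×13.31))] = 1.550 × ln(1.761) = 0.8770 d.
D_c = (0.308/0.953) × 13.31 × e^(−0.308×0.8770) = 0.3232 × 13.31 × 0.7633 = 3.284 mg/L.
Minimum DO = 10.1 − 3.284 = 6.816 mg/L.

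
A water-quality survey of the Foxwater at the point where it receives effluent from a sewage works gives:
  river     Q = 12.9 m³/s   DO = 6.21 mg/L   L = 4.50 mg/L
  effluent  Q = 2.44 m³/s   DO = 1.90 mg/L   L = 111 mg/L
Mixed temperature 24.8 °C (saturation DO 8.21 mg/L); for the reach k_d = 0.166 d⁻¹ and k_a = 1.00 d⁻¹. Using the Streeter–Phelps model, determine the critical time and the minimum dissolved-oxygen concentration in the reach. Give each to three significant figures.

t_c ≈ 0.963 d; minimum DO ≈ 5.18 mg/L

Mixed DO = (12.9×6.21 + 2.44×1.90)/(12.9+2.44) = 84.74/15.34 = 5.524 mg/L.
Mixed L₀ = (12.9×4.50 + 2.44×111)/(15.34) = 328.9/15.34 = 21.44 mg/L.
Initial deficit D₀ = C_s − DO₀ = 8.21 − 5.524 = 2.686 mg/L.
t_c = (1/0.8340) ln[(1.00/0.166)(1 − 2.686×0.8340/(0.166×21.44))] = 1.199 × ln(2.233) = 0.9633 d.
D_c = (0.166/1.00) × 21.44 × e^(−0.166×0.9633) = 0.1660 × 21.44 × 0.8522 = 3.033 mg/L.
Minimum DO = 8.21 − 3.033 = 5.177 mg/L.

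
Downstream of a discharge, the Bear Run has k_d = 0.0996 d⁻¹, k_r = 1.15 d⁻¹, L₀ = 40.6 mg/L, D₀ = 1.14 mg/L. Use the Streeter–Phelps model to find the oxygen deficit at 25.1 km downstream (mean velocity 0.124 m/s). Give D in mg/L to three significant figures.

Travel time t = x/v = 25.1 km / (0.124 m/s) = 25100 m / 0.124 m/s = 202400 s = 2.343 d.
k_d L₀/(k_r−k_d) = 0.0996×40.6/(1.15−0.0996) = 4.044/1.050 = 3.850 mg/L.
e^(−k_d t) = e^(−0.0996×2.343) = 0.7919; e^(−k_r t) = e^(−1.15×2.343) = 0.06759.
D = 3.850 × (0.7919 − 0.06759) + 1.14 × 0.06759 = 2.788 + 0.07706 = 2.865 mg/L.

D ≈ 2.87 mg/L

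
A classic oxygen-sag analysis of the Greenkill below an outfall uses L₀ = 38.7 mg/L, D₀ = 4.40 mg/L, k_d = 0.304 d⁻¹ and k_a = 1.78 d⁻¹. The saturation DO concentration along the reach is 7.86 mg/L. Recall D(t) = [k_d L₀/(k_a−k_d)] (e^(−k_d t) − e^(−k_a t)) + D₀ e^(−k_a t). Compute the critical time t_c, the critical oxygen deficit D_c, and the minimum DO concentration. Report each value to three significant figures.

t_c ≈ 0.653 d; D_c ≈ 5.42 mg/L; min DO ≈ 2.44 mg/L

With k_a/k_d = 5.855 and 1 − D₀(k_a−k_d)/(k_d L₀) = 0.4480,
t_c = ln(5.855 × 0.4480) / (1.78 − 0.304) = ln(2.623) / 1.476 = 0.9643/1.476 = 0.6533 d.
L(t_c) = L₀ e^(−k_d t_c) = 38.7 × 0.8199 = 31.73 mg/L, and at the critical point k_a D_c = k_d L, so D_c = (0.304/1.78) × 31.73 = 5.419 mg/L.
Minimum DO = C_s − D_c = 7.86 − 5.419 = 2.441 mg/L.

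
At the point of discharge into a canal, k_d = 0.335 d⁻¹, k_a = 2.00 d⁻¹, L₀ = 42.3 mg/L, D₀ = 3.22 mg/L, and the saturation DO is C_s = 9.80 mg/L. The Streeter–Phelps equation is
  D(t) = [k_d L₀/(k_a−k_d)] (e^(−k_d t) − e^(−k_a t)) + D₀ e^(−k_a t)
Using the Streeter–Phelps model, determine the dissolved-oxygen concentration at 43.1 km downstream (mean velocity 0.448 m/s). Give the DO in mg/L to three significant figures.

DO ≈ 4.51 mg/L

Travel time t = x/v = 43.1 km / (0.448 m/s) = 43100 m / 0.448 m/s = 96210 s = 1.113 d.
k_d L₀/(k_a−k_d) = 0.335×42.3/(2.00−0.335) = 14.17/1.665 = 8.511 mg/L.
e^(−k_d t) = e^(−0.335×1.113) = 0.6887; e^(−k_a t) = e^(−2.00×1.113) = 0.1079.
D = 8.511 × (0.6887 − 0.1079) + 3.22 × 0.1079 = 4.943 + 0.3473 = 5.290 mg/L.
DO = C_s − D = 9.80 − 5.290 = 4.510 mg/L.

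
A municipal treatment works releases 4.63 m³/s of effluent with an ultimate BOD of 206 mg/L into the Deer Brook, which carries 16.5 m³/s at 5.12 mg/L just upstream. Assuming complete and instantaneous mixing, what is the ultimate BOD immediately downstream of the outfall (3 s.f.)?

Flow-weighted mixing: C = (Q_r C_r + Q_w C_w)/(Q_r + Q_w)
= (16.5×5.12 + 4.63×206)/(16.5 + 4.63) = 1038/21.13 = 49.14 mg/L.

49.1 mg/L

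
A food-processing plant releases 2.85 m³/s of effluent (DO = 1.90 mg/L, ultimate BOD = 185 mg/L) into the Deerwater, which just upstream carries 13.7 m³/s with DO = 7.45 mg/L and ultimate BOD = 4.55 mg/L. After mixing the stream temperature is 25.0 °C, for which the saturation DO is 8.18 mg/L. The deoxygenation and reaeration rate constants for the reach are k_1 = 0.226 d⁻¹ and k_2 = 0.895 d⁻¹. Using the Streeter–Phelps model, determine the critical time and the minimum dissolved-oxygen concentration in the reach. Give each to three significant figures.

t_c ≈ 1.83 d; minimum DO ≈ 2.23 mg/L

Mixed DO = (13.7×7.45 + 2.85×1.90)/(13.7+2.85) = 107.5/16.55 = 6.494 mg/L.
Mixed L₀ = (13.7×4.55 + 2.85×185)/(16.55) = 589.6/16.55 = 35.62 mg/L.
Initial deficit D₀ = C_s − DO₀ = 8.18 − 6.494 = 1.686 mg/L.
t_c = (1/0.6690) ln[(0.895/0.226)(1 − 1.686×0.6690/(0.226×35.62))] = 1.495 × ln(3.405) = 1.832 d.
D_c = (0.226/0.895) × 35.62 × e^(−0.226×1.832) = 0.2525 × 35.62 × 0.6610 = 5.946 mg/L.
Minimum DO = 8.18 − 5.946 = 2.234 mg/L.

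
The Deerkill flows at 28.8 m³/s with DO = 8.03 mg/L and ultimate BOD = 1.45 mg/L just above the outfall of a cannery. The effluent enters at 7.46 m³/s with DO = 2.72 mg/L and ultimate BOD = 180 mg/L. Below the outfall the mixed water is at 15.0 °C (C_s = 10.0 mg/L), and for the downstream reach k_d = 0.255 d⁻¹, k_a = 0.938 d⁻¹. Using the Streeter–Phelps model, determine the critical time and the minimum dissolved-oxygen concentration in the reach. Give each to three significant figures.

Mixed DO = (28.8×8.03 + 7.46×2.72)/(28.8+7.46) = 251.6/36.26 = 6.938 mg/L.
Mixed L₀ = (28.8×1.45 + 7.46×180)/(36.26) = 1385/36.26 = 38.18 mg/L.
Initial deficit D₀ = C_s − DO₀ = 10.0 − 6.938 = 3.062 mg/L.
t_c = (1/0.6830) ln[(0.938/0.255)(1 − 3.062×0.6830/(0.255×38.18))] = 1.464 × ln(2.888) = 1.553 d.
D_c = (0.255/0.938) × 38.18 × e^(−0.255×1.553) = 0.2719 × 38.18 × 0.6730 = 6.986 mg/L.
Minimum DO = 10.0 − 6.986 = 3.014 mg/L.

t_c ≈ 1.55 d; minimum DO ≈ 3.01 mg/L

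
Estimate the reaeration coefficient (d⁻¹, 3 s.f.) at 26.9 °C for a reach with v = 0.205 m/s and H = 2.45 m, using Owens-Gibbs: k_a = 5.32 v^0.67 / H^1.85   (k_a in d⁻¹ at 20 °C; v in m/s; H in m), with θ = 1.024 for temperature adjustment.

k_a ≈ 0.413 d⁻¹

k_a(20) = 5.32 × 0.205^0.67 / 2.45^1.85 = 5.32 × 0.3458 / 5.248 = 0.3506 d⁻¹.
k_a(26.9) = 0.3506 × 1.024^(26.9−20) = 0.3506 × 1.178 = 0.4130 d⁻¹.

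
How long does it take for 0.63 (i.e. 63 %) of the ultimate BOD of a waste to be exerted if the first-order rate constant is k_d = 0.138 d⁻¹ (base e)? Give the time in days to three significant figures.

y/L₀ = 1 − e^(−k_d t) = 0.63 ⇒ e^(−k_d t) = 0.370
t = −ln(0.370) / 0.138 = 0.9943 / 0.138 = 7.205 d.

t ≈ 7.20 d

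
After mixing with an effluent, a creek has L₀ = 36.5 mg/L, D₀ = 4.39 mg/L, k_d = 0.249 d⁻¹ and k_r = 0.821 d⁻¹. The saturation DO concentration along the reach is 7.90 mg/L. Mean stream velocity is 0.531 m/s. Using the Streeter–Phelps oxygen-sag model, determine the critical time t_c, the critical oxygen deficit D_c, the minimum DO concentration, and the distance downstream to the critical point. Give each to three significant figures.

At the critical point dD/dt = 0, so k_d L₀ e^(−k_d t) = k_r D. Substituting D(t) from the Streeter–Phelps equation and solving for t gives
t_c = ln[(k_r/k_d)(1 − D₀(k_r−k_d)/(k_d L₀))] / (k_r−k_d).
Here k_r−k_d = 0.5720 d⁻¹ and 1 − D₀(k_r−k_d)/(k_d L₀) = 1 − 4.39×0.5720/(0.249×36.5) = 0.7237, so
t_c = ln(3.297 × 0.7237) / 0.5720 = 0.8697 / 0.5720 = 1.520 d.
D_c = (k_d/k_r) L₀ e^(−k_d t_c) = (0.249/0.821) × 36.5 × e^(−0.249×1.520) = 0.3033 × 36.5 × 0.6848 = 7.581 mg/L.
Minimum DO = C_s − D_c = 7.90 − 7.581 = 0.3190 mg/L.
x_c = v t_c = 0.531 m/s × 1.520 d × 86400 s/d = 69760 m ≈ 69.8 km.

t_c ≈ 1.52 d; D_c ≈ 7.58 mg/L; min DO ≈ 0.319 mg/L; x_c ≈ 69.8 km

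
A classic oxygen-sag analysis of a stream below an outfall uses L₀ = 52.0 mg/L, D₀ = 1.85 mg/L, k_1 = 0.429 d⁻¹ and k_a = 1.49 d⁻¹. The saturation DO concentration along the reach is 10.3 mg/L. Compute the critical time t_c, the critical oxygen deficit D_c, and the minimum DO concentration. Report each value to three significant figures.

With k_a/k_1 = 3.473 and 1 − D₀(k_a−k_1)/(k_1 L₀) = 0.9120,
t_c = ln(3.473 × 0.9120) / (1.49 − 0.429) = ln(3.168) / 1.061 = 1.153/1.061 = 1.087 d.
D_c = (k_1/k_a) L₀ e^(−k_1 t_c) = (0.429/1.49) × 52.0 × e^(−0.429×1.087) = 0.2879 × 52.0 × 0.6274 = 9.393 mg/L.
Minimum DO = C_s − D_c = 10.3 − 9.393 = 0.9068 mg/L.

t_c ≈ 1.09 d; D_c ≈ 9.39 mg/L; min DO ≈ 0.907 mg/L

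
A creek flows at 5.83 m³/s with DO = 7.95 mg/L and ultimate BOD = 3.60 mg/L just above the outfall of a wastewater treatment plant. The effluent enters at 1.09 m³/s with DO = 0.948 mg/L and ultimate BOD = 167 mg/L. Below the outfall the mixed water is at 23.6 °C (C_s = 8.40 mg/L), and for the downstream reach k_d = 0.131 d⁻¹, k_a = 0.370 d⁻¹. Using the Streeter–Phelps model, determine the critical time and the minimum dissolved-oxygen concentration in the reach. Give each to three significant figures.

t_c ≈ 3.92 d; minimum DO ≈ 2.18 mg/L

Mixed DO = (5.83×7.95 + 1.09×0.948)/(5.83+1.09) = 47.38/6.920 = 6.847 mg/L.
Mixed L₀ = (5.83×3.60 + 1.09×167)/(6.920) = 203.0/6.920 = 29.34 mg/L.
Initial deficit D₀ = C_s − DO₀ = 8.40 − 6.847 = 1.553 mg/L.
t_c = (1/0.2390) ln[(0.370/0.131)(1 − 1.553×0.2390/(0.131×29.34))] = 4.184 × ln(2.552) = 3.919 d.
D_c = (0.131/0.370) × 29.34 × e^(−0.131×3.919) = 0.3541 × 29.34 × 0.5984 = 6.216 mg/L.
Minimum DO = 8.40 − 6.216 = 2.184 mg/L.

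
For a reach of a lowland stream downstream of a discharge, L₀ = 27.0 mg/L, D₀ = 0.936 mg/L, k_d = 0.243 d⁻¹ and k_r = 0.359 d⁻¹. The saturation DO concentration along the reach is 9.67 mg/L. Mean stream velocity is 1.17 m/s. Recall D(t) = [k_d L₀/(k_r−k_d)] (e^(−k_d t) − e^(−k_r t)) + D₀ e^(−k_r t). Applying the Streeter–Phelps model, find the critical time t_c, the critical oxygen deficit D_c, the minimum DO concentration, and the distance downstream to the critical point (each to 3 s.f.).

t_c = [1/(k_r−k_d)] ln[(k_r/k_d)(1 − D₀(k_r−k_d)/(k_d L₀))]
= [1/(0.359−0.243)] ln[(0.359/0.243)(1 − 0.936×0.1160/(0.243×27.0))]
= (1/0.1160) ln[1.477 × 0.9835] = 8.621 × ln(1.453) = 8.621 × 0.3736 = 3.220 d.
L(t_c) = L₀ e^(−k_d t_c) = 27.0 × 0.4572 = 12.35 mg/L, and at the critical point k_r D_c = k_d L, so D_c = (0.243/0.359) × 12.35 = 8.356 mg/L.
Minimum DO = C_s − D_c = 9.67 − 8.356 = 1.314 mg/L.
x_c = v t_c = 1.17 m/s × 3.220 d × 86400 s/d = 325600 m ≈ 326 km.

t_c ≈ 3.22 d; D_c ≈ 8.36 mg/L; min DO ≈ 1.31 mg/L; x_c ≈ 326 km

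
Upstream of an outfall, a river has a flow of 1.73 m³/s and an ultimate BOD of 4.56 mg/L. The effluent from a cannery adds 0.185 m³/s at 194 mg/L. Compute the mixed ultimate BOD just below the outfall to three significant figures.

22.9 mg/L

Flow-weighted mixing: C = (Q_r C_r + Q_w C_w)/(Q_r + Q_w)
= (1.73×4.56 + 0.185×194)/(1.73 + 0.185) = 43.78/1.915 = 22.86 mg/L.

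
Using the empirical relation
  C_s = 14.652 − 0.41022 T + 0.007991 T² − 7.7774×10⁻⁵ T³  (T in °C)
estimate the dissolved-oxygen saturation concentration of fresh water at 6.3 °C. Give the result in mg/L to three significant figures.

C_s = 14.652 − 0.41022×6.3 + 0.007991×6.3² − 7.7774×10⁻⁵×6.3³ = 12.37 mg/L.

C_s ≈ 12.4 mg/L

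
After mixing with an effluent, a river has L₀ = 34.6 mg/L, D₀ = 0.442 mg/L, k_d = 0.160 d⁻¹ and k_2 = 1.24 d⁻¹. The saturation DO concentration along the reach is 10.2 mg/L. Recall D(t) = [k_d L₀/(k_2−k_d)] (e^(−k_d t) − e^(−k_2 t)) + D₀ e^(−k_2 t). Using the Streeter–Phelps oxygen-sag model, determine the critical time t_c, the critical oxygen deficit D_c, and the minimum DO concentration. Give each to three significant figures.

t_c ≈ 1.81 d; D_c ≈ 3.34 mg/L; min DO ≈ 6.86 mg/L

At the critical point dD/dt = 0, so k_d L₀ e^(−k_d t) = k_2 D. Substituting D(t) from the Streeter–Phelps equation and solving for t gives
t_c = ln[(k_2/k_d)(1 − D₀(k_2−k_d)/(k_d L₀))] / (k_2−k_d).
Here k_2−k_d = 1.080 d⁻¹ and 1 − D₀(k_2−k_d)/(k_d L₀) = 1 − 0.442×1.080/(0.160×34.6) = 0.9138, so
t_c = ln(7.750 × 0.9138) / 1.080 = 1.958 / 1.080 = 1.813 d.
L(t_c) = L₀ e^(−k_d t_c) = 34.6 × 0.7483 = 25.89 mg/L, and at the critical point k_2 D_c = k_d L, so D_c = (0.160/1.24) × 25.89 = 3.341 mg/L.
Minimum DO = C_s − D_c = 10.2 − 3.341 = 6.859 mg/L.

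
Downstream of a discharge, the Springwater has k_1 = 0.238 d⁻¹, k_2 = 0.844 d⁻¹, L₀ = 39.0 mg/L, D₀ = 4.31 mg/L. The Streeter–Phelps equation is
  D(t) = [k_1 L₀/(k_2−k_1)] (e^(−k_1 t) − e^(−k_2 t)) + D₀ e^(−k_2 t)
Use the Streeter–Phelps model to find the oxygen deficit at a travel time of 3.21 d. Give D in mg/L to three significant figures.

k_1 L₀/(k_2−k_1) = 0.238×39.0/(0.844−0.238) = 9.282/0.6060 = 15.32 mg/L.
e^(−k_1 t) = e^(−0.238×3.210) = 0.4658; e^(−k_2 t) = e^(−0.844×3.210) = 0.06659.
D = 15.32 × (0.4658 − 0.06659) + 4.31 × 0.06659 = 6.115 + 0.2870 = 6.402 mg/L.

D ≈ 6.40 mg/L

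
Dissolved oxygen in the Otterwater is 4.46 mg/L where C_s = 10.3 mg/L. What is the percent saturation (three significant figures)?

43.3 % saturation

% saturation = C/C_s × 100 = 4.46/10.3 × 100 = 43.3 %.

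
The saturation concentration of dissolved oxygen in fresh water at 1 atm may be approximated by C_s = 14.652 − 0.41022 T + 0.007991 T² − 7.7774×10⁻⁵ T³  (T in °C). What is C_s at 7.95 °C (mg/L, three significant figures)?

C_s = 14.652 − 0.41022×7.95 + 0.007991×7.95² − 7.7774×10⁻⁵×7.95³ = 11.86 mg/L.

C_s ≈ 11.9 mg/L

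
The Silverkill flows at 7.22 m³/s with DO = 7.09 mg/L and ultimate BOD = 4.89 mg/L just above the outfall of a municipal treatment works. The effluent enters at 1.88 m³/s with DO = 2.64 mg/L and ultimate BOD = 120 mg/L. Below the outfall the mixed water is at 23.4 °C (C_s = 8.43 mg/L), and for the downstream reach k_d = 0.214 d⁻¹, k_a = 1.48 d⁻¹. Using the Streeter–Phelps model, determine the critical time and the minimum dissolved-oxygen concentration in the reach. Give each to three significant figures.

t_c ≈ 1.03 d; minimum DO ≈ 5.11 mg/L

Mixed DO = (7.22×7.09 + 1.88×2.64)/(7.22+1.88) = 56.15/9.100 = 6.171 mg/L.
Mixed L₀ = (7.22×4.89 + 1.88×120)/(9.100) = 260.9/9.100 = 28.67 mg/L.
Initial deficit D₀ = C_s − DO₀ = 8.43 − 6.171 = 2.259 mg/L.
t_c = (1/1.266) ln[(1.48/0.214)(1 − 2.259×1.266/(0.214×28.67))] = 0.7899 × ln(3.692) = 1.032 d.
D_c = (0.214/1.48) × 28.67 × e^(−0.214×1.032) = 0.1446 × 28.67 × 0.8019 = 3.324 mg/L.
Minimum DO = 8.43 − 3.324 = 5.106 mg/L.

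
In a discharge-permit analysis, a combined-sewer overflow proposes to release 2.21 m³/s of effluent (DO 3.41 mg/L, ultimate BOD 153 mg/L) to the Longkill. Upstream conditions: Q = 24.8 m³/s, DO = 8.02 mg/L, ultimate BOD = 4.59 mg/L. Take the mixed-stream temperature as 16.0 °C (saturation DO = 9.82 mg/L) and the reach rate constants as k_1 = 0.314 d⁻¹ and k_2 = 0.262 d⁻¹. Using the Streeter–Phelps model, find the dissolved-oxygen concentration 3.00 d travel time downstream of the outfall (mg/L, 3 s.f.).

DO ≈ 2.18 mg/L

Mixed DO = (24.8×8.02 + 2.21×3.41)/(24.8+2.21) = 206.4/27.01 = 7.643 mg/L.
Mixed L₀ = (24.8×4.59 + 2.21×153)/(27.01) = 452.0/27.01 = 16.73 mg/L.
Initial deficit D₀ = C_s − DO₀ = 9.82 − 7.643 = 2.177 mg/L.
D(3.00) = [0.314×16.73/(0.262−0.314)](e^(−0.314×3.00) − e^(−0.262×3.00)) + 2.177 e^(−0.262×3.00)
= -101.0 × (0.3898 − 0.4557) + 2.177 × 0.4557 = 7.642 mg/L.
DO = 9.82 − 7.642 = 2.178 mg/L.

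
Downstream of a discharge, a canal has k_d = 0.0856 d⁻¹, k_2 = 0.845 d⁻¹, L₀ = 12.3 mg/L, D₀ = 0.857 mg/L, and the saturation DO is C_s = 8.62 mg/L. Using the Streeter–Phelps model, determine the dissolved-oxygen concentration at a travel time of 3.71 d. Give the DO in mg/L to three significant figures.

k_d L₀/(k_2−k_d) = 0.0856×12.3/(0.845−0.0856) = 1.053/0.7594 = 1.386 mg/L.
e^(−k_d t) = e^(−0.0856×3.710) = 0.7279; e^(−k_2 t) = e^(−0.845×3.710) = 0.04350.
D = 1.386 × (0.7279 − 0.04350) + 0.857 × 0.04350 = 0.9489 + 0.03728 = 0.9862 mg/L.
DO = C_s − D = 8.62 − 0.9862 = 7.634 mg/L.

DO ≈ 7.63 mg/L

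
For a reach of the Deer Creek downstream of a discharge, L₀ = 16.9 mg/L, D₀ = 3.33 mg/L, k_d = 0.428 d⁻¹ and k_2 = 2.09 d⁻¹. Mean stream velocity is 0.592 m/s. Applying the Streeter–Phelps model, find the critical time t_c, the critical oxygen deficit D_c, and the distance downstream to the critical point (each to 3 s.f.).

t_c ≈ 0.0824 d; D_c ≈ 3.34 mg/L; x_c ≈ 4.22 km

With k_2/k_d = 4.883 and 1 − D₀(k_2−k_d)/(k_d L₀) = 0.2349,
t_c = ln(4.883 × 0.2349) / (2.09 − 0.428) = ln(1.147) / 1.662 = 0.1370/1.662 = 0.08243 d.
L(t_c) = L₀ e^(−k_d t_c) = 16.9 × 0.9653 = 16.31 mg/L, and at the critical point k_2 D_c = k_d L, so D_c = (0.428/2.09) × 16.31 = 3.341 mg/L.
x_c = v t_c = 0.592 m/s × 0.08243 d × 86400 s/d = 4216 m ≈ 4.22 km.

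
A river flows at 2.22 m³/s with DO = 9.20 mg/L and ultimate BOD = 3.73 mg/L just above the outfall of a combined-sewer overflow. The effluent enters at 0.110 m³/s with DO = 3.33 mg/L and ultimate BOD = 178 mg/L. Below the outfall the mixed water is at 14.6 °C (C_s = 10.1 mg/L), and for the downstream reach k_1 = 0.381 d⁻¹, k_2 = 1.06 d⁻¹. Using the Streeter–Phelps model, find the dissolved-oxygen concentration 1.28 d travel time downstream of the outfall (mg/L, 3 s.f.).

DO ≈ 7.40 mg/L

Mixed DO = (2.22×9.20 + 0.110×3.33)/(2.22+0.110) = 20.79/2.330 = 8.923 mg/L.
Mixed L₀ = (2.22×3.73 + 0.110×178)/(2.330) = 27.86/2.330 = 11.96 mg/L.
Initial deficit D₀ = C_s − DO₀ = 10.1 − 8.923 = 1.177 mg/L.
D(1.28) = [0.381×11.96/(1.06−0.381)](e^(−0.381×1.28) − e^(−1.06×1.28)) + 1.177 e^(−1.06×1.28)
= 6.709 × (0.6140 − 0.2575) + 1.177 × 0.2575 = 2.695 mg/L.
DO = 10.1 − 2.695 = 7.405 mg/L.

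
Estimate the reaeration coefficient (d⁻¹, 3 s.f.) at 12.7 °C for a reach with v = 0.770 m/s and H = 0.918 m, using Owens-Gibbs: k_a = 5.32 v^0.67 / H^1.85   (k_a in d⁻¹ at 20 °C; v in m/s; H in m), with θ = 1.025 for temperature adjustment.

k_a ≈ 4.37 d⁻¹

k_a(20) = 5.32 × 0.770^0.67 / 0.918^1.85 = 5.32 × 0.8394 / 0.8536 = 5.231 d⁻¹.
k_a(12.7) = 5.231 × 1.025^(12.7−20) = 5.231 × 0.8351 = 4.368 d⁻¹.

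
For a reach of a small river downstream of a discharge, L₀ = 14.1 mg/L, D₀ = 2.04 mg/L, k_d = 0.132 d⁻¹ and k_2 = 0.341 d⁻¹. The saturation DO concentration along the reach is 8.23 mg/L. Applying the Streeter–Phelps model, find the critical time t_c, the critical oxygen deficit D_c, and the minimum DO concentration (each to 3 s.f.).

t_c ≈ 3.30 d; D_c ≈ 3.53 mg/L; min DO ≈ 4.70 mg/L

At the critical point dD/dt = 0, so k_d L₀ e^(−k_d t) = k_2 D. Substituting D(t) from the Streeter–Phelps equation and solving for t gives
t_c = ln[(k_2/k_d)(1 − D₀(k_2−k_d)/(k_d L₀))] / (k_2−k_d).
Here k_2−k_d = 0.2090 d⁻¹ and 1 − D₀(k_2−k_d)/(k_d L₀) = 1 − 2.04×0.2090/(0.132×14.1) = 0.7709, so
t_c = ln(2.583 × 0.7709) / 0.2090 = 0.6889 / 0.2090 = 3.296 d.
D_c = (k_d/k_2) L₀ e^(−k_d t_c) = (0.132/0.341) × 14.1 × e^(−0.132×3.296) = 0.3871 × 14.1 × 0.6472 = 3.532 mg/L.
Minimum DO = C_s − D_c = 8.23 − 3.532 = 4.698 mg/L.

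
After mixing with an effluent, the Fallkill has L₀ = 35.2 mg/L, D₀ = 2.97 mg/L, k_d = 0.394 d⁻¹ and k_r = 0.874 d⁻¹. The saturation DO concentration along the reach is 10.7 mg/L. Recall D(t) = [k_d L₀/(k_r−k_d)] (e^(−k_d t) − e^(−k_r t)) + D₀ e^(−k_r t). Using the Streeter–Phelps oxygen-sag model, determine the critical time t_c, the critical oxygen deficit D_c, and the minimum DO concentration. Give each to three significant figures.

t_c = [1/(k_r−k_d)] ln[(k_r/k_d)(1 − D₀(k_r−k_d)/(k_d L₀))]
= [1/(0.874−0.394)] ln[(0.874/0.394)(1 − 2.97×0.4800/(0.394×35.2))]
= (1/0.4800) ln[2.218 × 0.8972] = 2.083 × ln(1.990) = 2.083 × 0.6883 = 1.434 d.
L(t_c) = L₀ e^(−k_d t_c) = 35.2 × 0.5684 = 20.01 mg/L, and at the critical point k_r D_c = k_d L, so D_c = (0.394/0.874) × 20.01 = 9.019 mg/L.
Minimum DO = C_s − D_c = 10.7 − 9.019 = 1.681 mg/L.

t_c ≈ 1.43 d; D_c ≈ 9.02 mg/L; min DO ≈ 1.68 mg/L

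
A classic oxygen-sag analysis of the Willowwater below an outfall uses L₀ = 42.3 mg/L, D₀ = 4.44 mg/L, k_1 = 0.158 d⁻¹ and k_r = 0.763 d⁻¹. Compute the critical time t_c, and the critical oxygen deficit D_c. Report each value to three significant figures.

t_c ≈ 1.75 d; D_c ≈ 6.64 mg/L

With k_r/k_1 = 4.829 and 1 − D₀(k_r−k_1)/(k_1 L₀) = 0.5981,
t_c = ln(4.829 × 0.5981) / (0.763 − 0.158) = ln(2.888) / 0.6050 = 1.061/0.6050 = 1.753 d.
D_c = (k_1/k_r) L₀ e^(−k_1 t_c) = (0.158/0.763) × 42.3 × e^(−0.158×1.753) = 0.2071 × 42.3 × 0.7581 = 6.640 mg/L.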